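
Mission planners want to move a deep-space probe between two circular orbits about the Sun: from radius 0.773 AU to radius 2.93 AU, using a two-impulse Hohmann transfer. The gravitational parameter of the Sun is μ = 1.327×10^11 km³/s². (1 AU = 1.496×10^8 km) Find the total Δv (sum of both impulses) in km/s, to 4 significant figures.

Δv = 14.90 km/s

In km: r₁ = 0.773 × 1.496×10^8 = 1.156408×10^8 km; r₂ = 2.93 × 1.496×10^8 = 4.38328×10^8 km.
Transfer-ellipse semi-major axis a_t = (r₁ + r₂)/2 = (1.156408×10^8 + 4.38328×10^8)/2 = 2.769844×10^8 km.
Circular speed at r₁: v₁ = √(μ/r₁) = √(1.327×10^11/1.156408×10^8) = 33.875 km/s.
Transfer-orbit speed at r₁ (vis-viva equation): v_p = √[μ(2/r₁ − 1/a_t)] = 42.614 km/s.
First burn Δv₁ = |v_p − v₁| = 8.739 km/s.
At r₂, v₂ = √(μ/r₂) = 17.3995 km/s.
Transfer-orbit speed at r₂: v_a = √[μ(2/r₂ − 1/a_t)] = 11.2425 km/s.
Second burn Δv₂ = |v₂ − v_a| = 6.157 km/s.
Total Δv = Δv₁ + Δv₂ = 14.90 km/s.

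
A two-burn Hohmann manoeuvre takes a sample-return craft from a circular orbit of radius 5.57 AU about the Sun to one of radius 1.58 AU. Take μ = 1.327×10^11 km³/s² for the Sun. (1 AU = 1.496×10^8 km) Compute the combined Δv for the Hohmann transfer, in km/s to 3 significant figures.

In km: r₁ = 5.57 × 1.496×10^8 = 8.33272×10^8 km; r₂ = 1.58 × 1.496×10^8 = 2.36368×10^8 km.
Semi-major axis of the transfer orbit: a_t = (8.33272×10^8 + 2.36368×10^8)/2 = 5.3482×10^8 km.
Circular speed at r₁: v₁ = √(μ/r₁) = √(1.327×10^11/8.33272×10^8) = 12.619 km/s.
Transfer-orbit speed at r₁ (vis-viva equation): v_a = √[μ(2/r₁ − 1/a_t)] = 8.3894 km/s.
First burn Δv₁ = |v_a − v₁| = 4.230 km/s.
Circular speed at r₂: v₂ = √(μ/r₂) = 23.694 km/s.
Transfer-orbit speed at r₂: v_p = √[μ(2/r₂ − 1/a_t)] = 29.575 km/s.
Second burn Δv₂ = |v₂ − v_p| = 5.881 km/s.
Total Δv = Δv₁ + Δv₂ = 10.11 km/s.

Δv = 10.1 km/s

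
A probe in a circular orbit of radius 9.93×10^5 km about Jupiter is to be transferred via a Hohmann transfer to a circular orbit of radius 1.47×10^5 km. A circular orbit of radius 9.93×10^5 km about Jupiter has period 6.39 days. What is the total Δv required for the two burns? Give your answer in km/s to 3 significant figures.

Δv = 15.0 km/s

From Kepler's third law T² = 4π²r³/μ at r = 9.93×10^5 km, T = 6.39 days = 6.39 × 86400 s = 5.52096×10^5 s: μ = 4π²r³/T² = 1.26817×10^8 km³/s².
Transfer-ellipse semi-major axis a_t = (r₁ + r₂)/2 = (9.930×10^5 + 1.470×10^5)/2 = 5.700×10^5 km.
At r₁ the circular-orbit speed is v₁ = √(μ/r₁) = 11.301 km/s.
Transfer-orbit speed at r₁ (v² = μ(2/r − 1/a)): v_a = √[μ(2/r₁ − 1/a_t)] = 5.7390 km/s.
First burn Δv₁ = |v_a − v₁| = 5.562 km/s.
At r₂, v₂ = √(μ/r₂) = 29.3718 km/s.
Transfer-orbit speed at r₂: v_p = √[μ(2/r₂ − 1/a_t)] = 38.7675 km/s.
Second burn Δv₂ = |v₂ − v_p| = 9.396 km/s.
Total Δv = Δv₁ + Δv₂ = 14.96 km/s.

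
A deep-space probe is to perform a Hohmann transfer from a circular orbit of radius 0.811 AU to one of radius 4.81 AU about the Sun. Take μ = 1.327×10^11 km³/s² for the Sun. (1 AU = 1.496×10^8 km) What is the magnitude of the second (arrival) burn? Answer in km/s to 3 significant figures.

In km: r₁ = 0.811 × 1.496×10^8 = 1.213256×10^8 km; r₂ = 4.81 × 1.496×10^8 = 7.19576×10^8 km.
The Hohmann ellipse has a_t = (r₁ + r₂)/2 = 4.204508×10^8 km.
On the circular orbit at r = 7.19576×10^8 km, v_c = √(μ/r) = 13.58 km/s.
Vis-viva on the transfer ellipse at r = 7.19576×10^8 km gives v_t = √[μ(2/r − 1/a_t)] = 7.295 km/s.
Δv₂ = |v_t − v_c| = |7.295 − 13.58| = 6.285 km/s.

Δv₂ = 6.29 km/s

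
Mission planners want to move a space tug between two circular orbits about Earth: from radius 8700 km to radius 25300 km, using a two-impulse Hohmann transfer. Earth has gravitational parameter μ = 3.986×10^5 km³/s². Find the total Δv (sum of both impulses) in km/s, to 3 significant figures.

Δv = 2.62 km/s

Semi-major axis of the transfer orbit: a_t = (8700 + 25300)/2 = 17000 km.
Circular speed at r₁: v₁ = √(μ/r₁) = √(3.986×10^5/8700) = 6.76876 km/s.
Transfer-orbit speed at r₁ (vis-viva): v_p = √[μ(2/r₁ − 1/a_t)] = 8.25743 km/s.
First burn Δv₁ = |v_p − v₁| = 1.4887 km/s.
At r₂, v₂ = √(μ/r₂) = 3.9692 km/s.
Transfer-orbit speed at r₂: v_a = √[μ(2/r₂ − 1/a_t)] = 2.8395 km/s.
Second burn Δv₂ = |v₂ − v_a| = 1.1297 km/s.
Δv = Δv₁ + Δv₂ = 1.4887 + 1.1297 = 2.618 km/s.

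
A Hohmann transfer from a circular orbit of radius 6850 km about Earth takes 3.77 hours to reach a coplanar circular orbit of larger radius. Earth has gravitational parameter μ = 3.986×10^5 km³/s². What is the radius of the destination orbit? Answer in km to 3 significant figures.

Transfer time t = 3.77 hours = 13572 s, and t = π√(a_t³/μ).
So a_t = (μ t²/π²)^(1/3) = (3.986×10^5 × (13572)² / π²)^(1/3) = 19521 km.
Since a_t = (r₁ + r₂)/2, r₂ = 2a_t − r₁ = 2×19521 − 6850 = 32192 km.

r₂ = 32200 km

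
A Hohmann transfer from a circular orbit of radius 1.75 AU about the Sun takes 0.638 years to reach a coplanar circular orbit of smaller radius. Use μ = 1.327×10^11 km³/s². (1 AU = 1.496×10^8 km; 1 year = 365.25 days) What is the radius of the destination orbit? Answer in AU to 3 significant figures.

r₂ = 0.603 AU

In km: r₁ = 1.75 × 1.496×10^8 = 2.618×10^8 km.
Transfer time t = 0.638 years × 365.25 × 86400 s = 2.01337488×10^7 s, and t = π√(a_t³/μ).
So a_t = (μ t²/π²)^(1/3) = (1.327×10^11 × (2.01337488×10^7)² / π²)^(1/3) = 1.7598×10^8 km.
Since a_t = (r₁ + r₂)/2, r₂ = 2a_t − r₁ = 2×1.7598×10^8 − 2.618×10^8 = 9.016×10^7 km.
In AU: r₂ = 9.016×10^7 / 1.496×10^8 = 0.603 AU.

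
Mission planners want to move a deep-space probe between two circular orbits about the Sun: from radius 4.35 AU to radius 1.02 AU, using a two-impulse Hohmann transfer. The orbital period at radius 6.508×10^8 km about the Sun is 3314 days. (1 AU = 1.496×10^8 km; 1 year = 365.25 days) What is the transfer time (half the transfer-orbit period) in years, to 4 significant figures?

t = 2.200 years

From Kepler's third law T² = 4π²r³/μ at r = 6.508×10^8 km, T = 3314 days = 3314 × 86400 s = 2.863296×10^8 s: μ = 4π²r³/T² = 1.32730×10^11 km³/s².
In km: r₁ = 4.35 × 1.496×10^8 = 6.5076×10^8 km; r₂ = 1.02 × 1.496×10^8 = 1.52592×10^8 km.
The Hohmann ellipse has a_t = (r₁ + r₂)/2 = 4.01676×10^8 km.
Transfer time t = π√(a_t³/μ) = π√((4.01676×10^8)³ / 1.32730×10^11) = 6.942×10^7 s.
Converting: 6.942×10^7 s ÷ 3.15576×10^7 s/year (365.25 × 86400) = 2.200 years.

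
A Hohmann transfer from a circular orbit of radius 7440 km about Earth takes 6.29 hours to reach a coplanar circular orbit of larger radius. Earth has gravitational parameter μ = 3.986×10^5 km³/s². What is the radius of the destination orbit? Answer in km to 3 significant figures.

r₂ = 47500 km

Transfer time t = 6.29 hours = 22644 s, and t = π√(a_t³/μ).
So a_t = (μ t²/π²)^(1/3) = (3.986×10^5 × (22644)² / π²)^(1/3) = 27461 km.
Since a_t = (r₁ + r₂)/2, r₂ = 2a_t − r₁ = 2×27461 − 7440 = 47482 km.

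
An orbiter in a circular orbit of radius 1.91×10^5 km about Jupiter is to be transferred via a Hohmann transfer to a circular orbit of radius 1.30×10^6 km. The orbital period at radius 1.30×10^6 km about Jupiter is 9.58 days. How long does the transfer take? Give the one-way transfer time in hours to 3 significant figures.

t = 49.9 hours

From Kepler's third law T² = 4π²r³/μ at r = 1.30×10^6 km, T = 9.58 days = 9.58 × 86400 s = 8.27712×10^5 s: μ = 4π²r³/T² = 1.26599×10^8 km³/s².
Transfer-ellipse semi-major axis a_t = (r₁ + r₂)/2 = (1.910×10^5 + 1.300×10^6)/2 = 7.455×10^5 km.
Half the transfer-orbit period gives t = π√(a_t³/μ) = 1.797×10^5 s.
Converting: 1.797×10^5 s ÷ 3600 s/hour = 49.9 hours.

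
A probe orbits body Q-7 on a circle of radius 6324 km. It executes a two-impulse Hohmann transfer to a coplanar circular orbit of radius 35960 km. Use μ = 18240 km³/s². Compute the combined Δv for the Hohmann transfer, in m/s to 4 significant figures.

Δv = 839.3 m/s

Semi-major axis of the transfer orbit: a_t = (6324 + 35960)/2 = 21142 km.
At r₁ the circular-orbit speed is v₁ = √(μ/r₁) = 1.6983 km/s.
On the transfer ellipse at r₁, vis-viva equation gives v_p = √[μ(2/r₁ − 1/a_t)] = 2.2149 km/s.
First burn Δv₁ = |v_p − v₁| = 0.5166 km/s.
At r₂, v₂ = √(μ/r₂) = 0.7122 km/s.
Transfer-orbit speed at r₂: v_a = √[μ(2/r₂ − 1/a_t)] = 0.3895 km/s.
Second burn Δv₂ = |v₂ − v_a| = 0.3227 km/s.
Δv = Δv₁ + Δv₂ = 0.5166 + 0.3227 = 0.8393 km/s.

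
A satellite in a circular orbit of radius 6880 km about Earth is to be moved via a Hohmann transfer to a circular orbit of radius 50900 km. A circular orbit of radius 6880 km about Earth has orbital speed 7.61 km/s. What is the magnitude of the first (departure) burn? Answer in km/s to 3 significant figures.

From the circular-orbit relation v² = μ/r at r = 6880 km: μ = v²r = (7.61)² × 6880 = 3.98435×10^5 km³/s².
Transfer-ellipse semi-major axis a_t = (r₁ + r₂)/2 = (6880 + 50900)/2 = 28890 km.
Circular speed at r = 6880 km: v_c = √(μ/r) = 7.6100 km/s.
Transfer-orbit speed at the same r (vis-viva, a = a_t): v_t = √[μ(2/r − 1/a_t)] = 10.101 km/s.
Δv₁ = |v_t − v_c| = |10.101 − 7.6100| = 2.491 km/s.

Δv₁ = 2.49 km/s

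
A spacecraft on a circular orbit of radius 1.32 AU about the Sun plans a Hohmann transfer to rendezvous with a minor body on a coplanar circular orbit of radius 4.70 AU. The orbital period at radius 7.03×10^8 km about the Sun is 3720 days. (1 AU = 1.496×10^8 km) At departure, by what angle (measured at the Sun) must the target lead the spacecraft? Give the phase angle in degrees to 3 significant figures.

φ = 87.7°

From Kepler's third law T² = 4π²r³/μ at r = 7.03×10^8 km, T = 3720 days = 3720 × 86400 s = 3.21408×10^8 s: μ = 4π²r³/T² = 1.32774×10^11 km³/s².
In km: r₁ = 1.32 × 1.496×10^8 = 1.97472×10^8 km; r₂ = 4.70 × 1.496×10^8 = 7.0312×10^8 km.
Transfer-ellipse semi-major axis a_t = (r₁ + r₂)/2 = (1.97472×10^8 + 7.0312×10^8)/2 = 4.50296×10^8 km.
Transfer time t = π√(a_t³/μ) = 8.2384×10^7 s.
The target's mean motion on its circular orbit is ω₂ = √(μ/r₂³) = 1.9544×10^-8 rad/s.
Angle swept by the target during transfer: ω₂·t = 1.6101 rad = 92.252°.
Arrival is 180° from departure on the ellipse, so φ = 180° − 92.252° = 87.7°.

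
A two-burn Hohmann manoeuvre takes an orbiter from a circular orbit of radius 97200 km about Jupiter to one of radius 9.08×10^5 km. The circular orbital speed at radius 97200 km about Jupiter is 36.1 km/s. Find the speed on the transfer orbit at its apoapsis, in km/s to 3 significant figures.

From the circular-orbit relation v² = μ/r at r = 97200 km: μ = v²r = (36.1)² × 97200 = 1.26672×10^8 km³/s².
Transfer-ellipse semi-major axis a_t = (r₁ + r₂)/2 = (97200 + 9.080×10^5)/2 = 5.026×10^5 km.
The apoapsis of the transfer ellipse is at r = 9.080×10^5 km.
From the vis-viva equation, v = √[μ(2/r − 1/a_t)] = 5.194 km/s.

v = 5.19 km/s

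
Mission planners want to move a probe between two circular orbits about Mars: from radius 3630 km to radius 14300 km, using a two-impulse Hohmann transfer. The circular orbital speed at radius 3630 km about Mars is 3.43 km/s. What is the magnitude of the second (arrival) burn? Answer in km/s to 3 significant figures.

Δv₂ = 0.628 km/s

From the circular-orbit relation v² = μ/r at r = 3630 km: μ = v²r = (3.43)² × 3630 = 42706.6 km³/s².
Transfer-ellipse semi-major axis a_t = (r₁ + r₂)/2 = (3630 + 14300)/2 = 8965 km.
Circular speed at r = 14300 km: v_c = √(μ/r) = 1.72814 km/s.
Vis-viva on the transfer ellipse at r = 14300 km gives v_t = √[μ(2/r − 1/a_t)] = 1.09966 km/s.
Δv₂ = |v_t − v_c| = |1.09966 − 1.72814| = 0.6285 km/s.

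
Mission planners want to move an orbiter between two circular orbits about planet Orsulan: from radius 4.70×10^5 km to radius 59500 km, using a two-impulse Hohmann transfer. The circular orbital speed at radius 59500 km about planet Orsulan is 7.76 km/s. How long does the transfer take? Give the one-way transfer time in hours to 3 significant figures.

From the circular-orbit relation v² = μ/r at r = 59500 km: μ = v²r = (7.76)² × 59500 = 3.58295×10^6 km³/s².
Semi-major axis of the transfer orbit: a_t = (4.700×10^5 + 59500)/2 = 2.6475×10^5 km.
By Kepler's third law the transfer-orbit period is T = 2π√(a_t³/μ), so t = T/2 = 2.261×10^5 s.
Converting: 2.261×10^5 s ÷ 3600 s/hour = 62.8 hours.

t = 62.8 hours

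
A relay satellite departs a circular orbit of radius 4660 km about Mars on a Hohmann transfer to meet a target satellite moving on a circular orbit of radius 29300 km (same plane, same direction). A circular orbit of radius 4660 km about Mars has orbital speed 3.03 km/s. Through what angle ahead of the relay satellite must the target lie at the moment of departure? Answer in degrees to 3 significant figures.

φ = 101°

From the circular-orbit relation v² = μ/r at r = 4660 km: μ = v²r = (3.03)² × 4660 = 42783.0 km³/s².
Transfer-ellipse semi-major axis a_t = (r₁ + r₂)/2 = (4660 + 29300)/2 = 16980 km.
Transfer time t = π√(a_t³/μ) = 33610 s.
Target angular speed ω₂ = √(μ/r₂³) = 4.124×10^-5 rad/s.
Angle swept by the target during transfer: ω₂·t = 1.386 rad = 79.41°.
The relay satellite traverses 180° on the transfer ellipse, so the target must lead by 180° − 79.41° = 101°.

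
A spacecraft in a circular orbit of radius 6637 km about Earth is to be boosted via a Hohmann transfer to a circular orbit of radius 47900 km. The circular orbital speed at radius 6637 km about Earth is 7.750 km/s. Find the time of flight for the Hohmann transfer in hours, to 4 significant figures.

From the circular-orbit relation v² = μ/r at r = 6637 km: μ = v²r = (7.750)² × 6637 = 3.98635×10^5 km³/s².
Semi-major axis of the transfer orbit: a_t = (6637 + 47900)/2 = 27268.5 km.
By Kepler's third law the transfer-orbit period is T = 2π√(a_t³/μ), so t = T/2 = 22405 s.
Converting: 22405 s ÷ 3600 s/hour = 6.224 hours.

t = 6.224 hours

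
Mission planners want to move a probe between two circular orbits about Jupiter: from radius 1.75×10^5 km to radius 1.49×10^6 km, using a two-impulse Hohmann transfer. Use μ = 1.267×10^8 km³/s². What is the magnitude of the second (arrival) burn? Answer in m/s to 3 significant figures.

The Hohmann ellipse has a_t = (r₁ + r₂)/2 = 8.325×10^5 km.
On the circular orbit at r = 1.490×10^6 km, v_c = √(μ/r) = 9.221 km/s.
Transfer-orbit speed at the same r (vis-viva, a = a_t): v_t = √[μ(2/r − 1/a_t)] = 4.228 km/s.
Δv₂ = |v_t − v_c| = |4.228 − 9.221| = 4.993 km/s.

Δv₂ = 4990 m/s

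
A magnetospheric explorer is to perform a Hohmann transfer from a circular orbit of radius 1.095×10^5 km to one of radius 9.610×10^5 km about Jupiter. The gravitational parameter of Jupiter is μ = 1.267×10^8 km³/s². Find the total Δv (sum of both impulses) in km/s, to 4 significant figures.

Transfer-ellipse semi-major axis a_t = (r₁ + r₂)/2 = (1.095×10^5 + 9.610×10^5)/2 = 5.3525×10^5 km.
Circular speed at r₁: v₁ = √(μ/r₁) = √(1.267×10^8/1.095×10^5) = 34.02 km/s.
On the transfer ellipse at r₁, vis-viva equation gives v_p = √[μ(2/r₁ − 1/a_t)] = 45.58 km/s.
First burn Δv₁ = |v_p − v₁| = 11.56 km/s.
Circular speed at r₂: v₂ = √(μ/r₂) = 11.482 km/s.
Transfer-orbit speed at r₂: v_a = √[μ(2/r₂ − 1/a_t)] = 5.1934 km/s.
Second burn Δv₂ = |v₂ − v_a| = 6.289 km/s.
Δv = Δv₁ + Δv₂ = 11.56 + 6.289 = 17.85 km/s.

Δv = 17.85 km/s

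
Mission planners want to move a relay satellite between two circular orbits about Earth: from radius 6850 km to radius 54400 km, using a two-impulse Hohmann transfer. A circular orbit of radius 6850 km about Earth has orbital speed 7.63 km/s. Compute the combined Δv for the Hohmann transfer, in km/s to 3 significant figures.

From the circular-orbit relation v² = μ/r at r = 6850 km: μ = v²r = (7.63)² × 6850 = 3.98786×10^5 km³/s².
Semi-major axis of the transfer orbit: a_t = (6850 + 54400)/2 = 30625 km.
Circular speed at r₁: v₁ = √(μ/r₁) = √(3.98786×10^5/6850) = 7.6300 km/s.
Transfer-orbit speed at r₁ (v² = μ(2/r − 1/a)): v_p = √[μ(2/r₁ − 1/a_t)] = 10.169 km/s.
First burn Δv₁ = |v_p − v₁| = 2.539 km/s.
Circular speed at r₂: v₂ = √(μ/r₂) = 2.7075 km/s.
Transfer-orbit speed at r₂: v_a = √[μ(2/r₂ − 1/a_t)] = 1.2805 km/s.
Second burn Δv₂ = |v₂ − v_a| = 1.427 km/s.
Total Δv = Δv₁ + Δv₂ = 3.966 km/s.

Δv = 3.97 km/s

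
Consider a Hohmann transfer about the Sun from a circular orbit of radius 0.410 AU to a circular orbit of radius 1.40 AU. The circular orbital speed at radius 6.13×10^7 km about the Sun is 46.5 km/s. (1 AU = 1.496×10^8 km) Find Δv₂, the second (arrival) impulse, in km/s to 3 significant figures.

Δv₂ = 8.22 km/s

From the circular-orbit relation v² = μ/r at r = 6.13×10^7 km: μ = v²r = (46.5)² × 6.13×10^7 = 1.32546×10^11 km³/s².
In km: r₁ = 0.410 × 1.496×10^8 = 6.1336×10^7 km; r₂ = 1.40 × 1.496×10^8 = 2.0944×10^8 km.
Semi-major axis of the transfer orbit: a_t = (6.1336×10^7 + 2.0944×10^8)/2 = 1.35388×10^8 km.
Circular speed at r = 2.0944×10^8 km: v_c = √(μ/r) = 25.1567 km/s.
Transfer-orbit speed at the same r (vis-viva, a = a_t): v_t = √[μ(2/r − 1/a_t)] = 16.9325 km/s.
Δv₂ = |v_t − v_c| = |16.9325 − 25.1567| = 8.224 km/s.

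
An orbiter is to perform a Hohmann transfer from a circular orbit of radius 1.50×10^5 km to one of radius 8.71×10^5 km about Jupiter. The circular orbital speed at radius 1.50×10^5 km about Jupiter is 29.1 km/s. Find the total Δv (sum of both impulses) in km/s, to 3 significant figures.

Δv = 14.4 km/s

From the circular-orbit relation v² = μ/r at r = 1.50×10^5 km: μ = v²r = (29.1)² × 1.50×10^5 = 1.27022×10^8 km³/s².
The Hohmann ellipse has a_t = (r₁ + r₂)/2 = 5.105×10^5 km.
At r₁ the circular-orbit speed is v₁ = √(μ/r₁) = 29.100 km/s.
Transfer-orbit speed at r₁ (v² = μ(2/r − 1/a)): v_p = √[μ(2/r₁ − 1/a_t)] = 38.011 km/s.
First burn Δv₁ = |v_p − v₁| = 8.911 km/s.
Circular speed at r₂: v₂ = √(μ/r₂) = 12.076 km/s.
Transfer-orbit speed at r₂: v_a = √[μ(2/r₂ − 1/a_t)] = 6.5460 km/s.
Second burn Δv₂ = |v₂ − v_a| = 5.530 km/s.
Total Δv = Δv₁ + Δv₂ = 14.44 km/s.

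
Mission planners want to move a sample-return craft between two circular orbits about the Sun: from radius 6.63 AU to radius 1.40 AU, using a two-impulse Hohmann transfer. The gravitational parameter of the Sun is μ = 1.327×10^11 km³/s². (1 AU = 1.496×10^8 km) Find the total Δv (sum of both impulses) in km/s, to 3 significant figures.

Δv = 11.9 km/s

In km: r₁ = 6.63 × 1.496×10^8 = 9.91848×10^8 km; r₂ = 1.40 × 1.496×10^8 = 2.0944×10^8 km.
Semi-major axis of the transfer orbit: a_t = (9.91848×10^8 + 2.0944×10^8)/2 = 6.00644×10^8 km.
At r₁ the circular-orbit speed is v₁ = √(μ/r₁) = 11.567 km/s.
On the transfer ellipse at r₁, vis-viva equation gives v_a = √[μ(2/r₁ − 1/a_t)] = 6.8302 km/s.
First burn Δv₁ = |v_a − v₁| = 4.737 km/s.
Circular speed at r₂: v₂ = √(μ/r₂) = 25.171 km/s.
Transfer-orbit speed at r₂: v_p = √[μ(2/r₂ − 1/a_t)] = 32.346 km/s.
Second burn Δv₂ = |v₂ − v_p| = 7.175 km/s.
Δv = Δv₁ + Δv₂ = 4.737 + 7.175 = 11.91 km/s.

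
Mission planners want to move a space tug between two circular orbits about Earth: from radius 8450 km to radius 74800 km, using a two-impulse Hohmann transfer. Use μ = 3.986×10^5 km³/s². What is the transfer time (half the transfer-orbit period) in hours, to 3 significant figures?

The Hohmann ellipse has a_t = (r₁ + r₂)/2 = 41625 km.
Half the transfer-orbit period gives t = π√(a_t³/μ) = 42260 s.
Converting: 42260 s ÷ 3600 s/hour = 11.7 hours.

t = 11.7 hours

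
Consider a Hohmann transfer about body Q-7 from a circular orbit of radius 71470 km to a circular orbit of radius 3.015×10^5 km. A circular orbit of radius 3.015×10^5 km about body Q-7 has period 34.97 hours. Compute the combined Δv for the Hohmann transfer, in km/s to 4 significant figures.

Δv = 14.12 km/s

From Kepler's third law T² = 4π²r³/μ at r = 3.015×10^5 km, T = 34.97 hours = 34.97 × 3600 s = 1.25892×10^5 s: μ = 4π²r³/T² = 6.82693×10^7 km³/s².
Semi-major axis of the transfer orbit: a_t = (71470 + 3.015×10^5)/2 = 1.86485×10^5 km.
At r₁ the circular-orbit speed is v₁ = √(μ/r₁) = 30.9066 km/s.
On the transfer ellipse at r₁, vis-viva equation gives v_p = √[μ(2/r₁ − 1/a_t)] = 39.2982 km/s.
First burn Δv₁ = |v_p − v₁| = 8.392 km/s.
Circular speed at r₂: v₂ = √(μ/r₂) = 15.048 km/s.
Transfer-orbit speed at r₂: v_a = √[μ(2/r₂ − 1/a_t)] = 9.3156 km/s.
Second burn Δv₂ = |v₂ − v_a| = 5.732 km/s.
Δv = Δv₁ + Δv₂ = 8.392 + 5.732 = 14.12 km/s.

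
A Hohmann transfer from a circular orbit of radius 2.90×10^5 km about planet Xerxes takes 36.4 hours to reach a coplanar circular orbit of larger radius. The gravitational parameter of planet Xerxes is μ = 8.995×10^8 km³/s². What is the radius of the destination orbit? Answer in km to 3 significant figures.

r₂ = 2.03×10^6 km

Transfer time t = 36.4 hours = 1.3104×10^5 s, and t = π√(a_t³/μ).
So a_t = (μ t²/π²)^(1/3) = (8.995×10^8 × (1.3104×10^5)² / π²)^(1/3) = 1.1610×10^6 km.
Since a_t = (r₁ + r₂)/2, r₂ = 2a_t − r₁ = 2×1.1610×10^6 − 2.900×10^5 = 2.032×10^6 km.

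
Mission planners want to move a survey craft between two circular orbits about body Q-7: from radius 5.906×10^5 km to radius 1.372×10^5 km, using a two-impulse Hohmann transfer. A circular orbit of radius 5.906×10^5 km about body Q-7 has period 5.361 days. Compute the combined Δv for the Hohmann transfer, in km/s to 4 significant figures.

From Kepler's third law T² = 4π²r³/μ at r = 5.906×10^5 km, T = 5.361 days = 5.361 × 86400 s = 4.631904×10^5 s: μ = 4π²r³/T² = 3.79071×10^7 km³/s².
The Hohmann ellipse has a_t = (r₁ + r₂)/2 = 3.639×10^5 km.
Circular speed at r₁: v₁ = √(μ/r₁) = √(3.79071×10^7/5.906×10^5) = 8.011 km/s.
Transfer-orbit speed at r₁ (vis-viva equation): v_a = √[μ(2/r₁ − 1/a_t)] = 4.919 km/s.
First burn Δv₁ = |v_a − v₁| = 3.092 km/s.
At r₂, v₂ = √(μ/r₂) = 16.622 km/s.
Transfer-orbit speed at r₂: v_p = √[μ(2/r₂ − 1/a_t)] = 21.176 km/s.
Second burn Δv₂ = |v₂ − v_p| = 4.554 km/s.
Δv = Δv₁ + Δv₂ = 3.092 + 4.554 = 7.646 km/s.

Δv = 7.646 km/s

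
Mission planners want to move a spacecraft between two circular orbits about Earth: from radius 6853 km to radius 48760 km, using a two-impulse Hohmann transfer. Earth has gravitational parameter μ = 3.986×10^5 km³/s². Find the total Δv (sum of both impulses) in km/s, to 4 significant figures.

Δv = 3.912 km/s

Transfer-ellipse semi-major axis a_t = (r₁ + r₂)/2 = (6853 + 48760)/2 = 27806.5 km.
Circular speed at r₁: v₁ = √(μ/r₁) = √(3.986×10^5/6853) = 7.626553 km/s.
On the transfer ellipse at r₁, v² = μ(2/r − 1/a) gives v_p = √[μ(2/r₁ − 1/a_t)] = 10.09920 km/s.
First burn Δv₁ = |v_p − v₁| = 2.4726 km/s.
Circular speed at r₂: v₂ = √(μ/r₂) = 2.859149 km/s.
Transfer-orbit speed at r₂: v_a = √[μ(2/r₂ − 1/a_t)] = 1.419397 km/s.
Second burn Δv₂ = |v₂ − v_a| = 1.4398 km/s.
Δv = Δv₁ + Δv₂ = 2.4726 + 1.4398 = 3.912 km/s.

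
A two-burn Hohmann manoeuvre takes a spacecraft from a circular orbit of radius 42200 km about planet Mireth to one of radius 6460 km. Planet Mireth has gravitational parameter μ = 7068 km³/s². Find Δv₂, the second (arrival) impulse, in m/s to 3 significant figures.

Δv₂ = 332 m/s

Transfer-ellipse semi-major axis a_t = (r₁ + r₂)/2 = (42200 + 6460)/2 = 24330 km.
Circular speed at r = 6460 km: v_c = √(μ/r) = 1.0460 km/s.
Transfer-orbit speed at the same r (vis-viva, a = a_t): v_t = √[μ(2/r − 1/a_t)] = 1.3776 km/s.
Δv₂ = |v_t − v_c| = |1.3776 − 1.0460| = 0.3316 km/s.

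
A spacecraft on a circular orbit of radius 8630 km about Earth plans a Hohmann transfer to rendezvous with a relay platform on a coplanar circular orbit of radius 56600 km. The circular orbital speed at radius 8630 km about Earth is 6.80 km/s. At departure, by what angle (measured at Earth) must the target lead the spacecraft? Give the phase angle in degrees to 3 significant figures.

From the circular-orbit relation v² = μ/r at r = 8630 km: μ = v²r = (6.80)² × 8630 = 3.99051×10^5 km³/s².
Semi-major axis of the transfer orbit: a_t = (8630 + 56600)/2 = 32615 km.
Transfer time t = π√(a_t³/μ) = 29293 s.
Target angular speed ω₂ = √(μ/r₂³) = 4.6913×10^-5 rad/s.
Angle swept by the target during transfer: ω₂·t = 1.3742 rad = 78.74°.
The spacecraft traverses 180° on the transfer ellipse, so the target must lead by 180° − 78.74° = 101°.

φ = 101°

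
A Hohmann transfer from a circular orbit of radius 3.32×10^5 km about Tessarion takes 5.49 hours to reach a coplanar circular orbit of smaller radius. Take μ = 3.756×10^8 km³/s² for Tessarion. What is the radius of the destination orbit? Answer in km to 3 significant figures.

Transfer time t = 5.49 hours = 19764 s, and t = π√(a_t³/μ).
So a_t = (μ t²/π²)^(1/3) = (3.756×10^8 × (19764)² / π²)^(1/3) = 2.4588×10^5 km.
Since a_t = (r₁ + r₂)/2, r₂ = 2a_t − r₁ = 2×2.4588×10^5 − 3.320×10^5 = 1.5976×10^5 km.

r₂ = 1.60×10^5 km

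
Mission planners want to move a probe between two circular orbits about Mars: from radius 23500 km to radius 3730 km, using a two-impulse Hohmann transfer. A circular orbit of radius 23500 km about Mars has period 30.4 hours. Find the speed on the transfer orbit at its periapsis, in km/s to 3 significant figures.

v = 4.45 km/s

From Kepler's third law T² = 4π²r³/μ at r = 23500 km, T = 30.4 hours = 30.4 × 3600 s = 1.0944×10^5 s: μ = 4π²r³/T² = 42777.1 km³/s².
Transfer-ellipse semi-major axis a_t = (r₁ + r₂)/2 = (23500 + 3730)/2 = 13615 km.
The periapsis of the transfer ellipse is at r = 3730 km.
Applying v² = μ(2/r − 1/a_t): v = 4.449 km/s.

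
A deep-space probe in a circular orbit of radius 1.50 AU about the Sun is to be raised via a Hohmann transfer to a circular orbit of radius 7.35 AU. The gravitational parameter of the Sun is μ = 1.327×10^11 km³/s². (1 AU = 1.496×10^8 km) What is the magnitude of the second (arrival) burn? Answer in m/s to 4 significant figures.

In km: r₁ = 1.50 × 1.496×10^8 = 2.244×10^8 km; r₂ = 7.35 × 1.496×10^8 = 1.09956×10^9 km.
Semi-major axis of the transfer orbit: a_t = (2.244×10^8 + 1.09956×10^9)/2 = 6.6198×10^8 km.
On the circular orbit at r = 1.09956×10^9 km, v_c = √(μ/r) = 10.986 km/s.
Vis-viva on the transfer ellipse at r = 1.09956×10^9 km gives v_t = √[μ(2/r − 1/a_t)] = 6.3961 km/s.
Δv₂ = |v_t − v_c| = |6.3961 − 10.986| = 4.590 km/s.

Δv₂ = 4590 m/s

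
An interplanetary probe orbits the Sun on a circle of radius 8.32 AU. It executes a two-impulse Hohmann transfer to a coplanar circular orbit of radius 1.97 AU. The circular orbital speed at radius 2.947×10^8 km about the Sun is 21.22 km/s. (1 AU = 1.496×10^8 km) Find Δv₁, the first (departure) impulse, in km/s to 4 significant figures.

Δv₁ = 3.936 km/s

From the circular-orbit relation v² = μ/r at r = 2.947×10^8 km: μ = v²r = (21.22)² × 2.947×10^8 = 1.32700×10^11 km³/s².
In km: r₁ = 8.32 × 1.496×10^8 = 1.244672×10^9 km; r₂ = 1.97 × 1.496×10^8 = 2.94712×10^8 km.
The Hohmann ellipse has a_t = (r₁ + r₂)/2 = 7.69692×10^8 km.
Circular speed at r = 1.244672×10^9 km: v_c = √(μ/r) = 10.325 km/s.
Vis-viva on the transfer ellipse at r = 1.244672×10^9 km gives v_t = √[μ(2/r − 1/a_t)] = 6.3892 km/s.
Δv₁ = |v_t − v_c| = |6.3892 − 10.325| = 3.936 km/s.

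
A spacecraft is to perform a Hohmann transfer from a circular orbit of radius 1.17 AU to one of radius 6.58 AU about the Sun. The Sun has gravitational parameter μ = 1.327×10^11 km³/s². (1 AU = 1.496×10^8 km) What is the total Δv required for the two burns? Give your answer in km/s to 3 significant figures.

Δv = 13.6 km/s

In km: r₁ = 1.17 × 1.496×10^8 = 1.75032×10^8 km; r₂ = 6.58 × 1.496×10^8 = 9.84368×10^8 km.
The Hohmann ellipse has a_t = (r₁ + r₂)/2 = 5.797×10^8 km.
At r₁ the circular-orbit speed is v₁ = √(μ/r₁) = 27.534 km/s.
Transfer-orbit speed at r₁ (vis-viva equation): v_p = √[μ(2/r₁ − 1/a_t)] = 35.880 km/s.
First burn Δv₁ = |v_p − v₁| = 8.346 km/s.
At r₂, v₂ = √(μ/r₂) = 11.611 km/s.
Transfer-orbit speed at r₂: v_a = √[μ(2/r₂ − 1/a_t)] = 6.3799 km/s.
Second burn Δv₂ = |v₂ − v_a| = 5.231 km/s.
Δv = Δv₁ + Δv₂ = 8.346 + 5.231 = 13.58 km/s.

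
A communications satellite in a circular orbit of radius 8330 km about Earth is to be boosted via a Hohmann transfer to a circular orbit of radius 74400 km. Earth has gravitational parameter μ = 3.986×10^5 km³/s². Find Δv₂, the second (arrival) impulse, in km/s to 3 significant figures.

Transfer-ellipse semi-major axis a_t = (r₁ + r₂)/2 = (8330 + 74400)/2 = 41365 km.
On the circular orbit at r = 74400 km, v_c = √(μ/r) = 2.315 km/s.
Vis-viva on the transfer ellipse at r = 74400 km gives v_t = √[μ(2/r − 1/a_t)] = 1.039 km/s.
Δv₂ = |v_t − v_c| = |1.039 − 2.315| = 1.276 km/s.

Δv₂ = 1.28 km/s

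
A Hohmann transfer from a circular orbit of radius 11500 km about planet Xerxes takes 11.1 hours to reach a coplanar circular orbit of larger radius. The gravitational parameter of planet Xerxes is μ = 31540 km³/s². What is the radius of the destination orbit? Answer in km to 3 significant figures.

r₂ = 22900 km

Transfer time t = 11.1 hours = 39960 s, and t = π√(a_t³/μ).
So a_t = (μ t²/π²)^(1/3) = (31540 × (39960)² / π²)^(1/3) = 17216 km.
Since a_t = (r₁ + r₂)/2, r₂ = 2a_t − r₁ = 2×17216 − 11500 = 22932 km.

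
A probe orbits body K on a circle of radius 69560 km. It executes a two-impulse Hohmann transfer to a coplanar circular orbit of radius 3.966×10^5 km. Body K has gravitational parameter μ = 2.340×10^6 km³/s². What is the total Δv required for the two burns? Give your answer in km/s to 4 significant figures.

The Hohmann ellipse has a_t = (r₁ + r₂)/2 = 2.3308×10^5 km.
At r₁ the circular-orbit speed is v₁ = √(μ/r₁) = 5.800 km/s.
On the transfer ellipse at r₁, v² = μ(2/r − 1/a) gives v_p = √[μ(2/r₁ − 1/a_t)] = 7.566 km/s.
First burn Δv₁ = |v_p − v₁| = 1.766 km/s.
At r₂, v₂ = √(μ/r₂) = 2.429 km/s.
Transfer-orbit speed at r₂: v_a = √[μ(2/r₂ − 1/a_t)] = 1.327 km/s.
Second burn Δv₂ = |v₂ − v_a| = 1.102 km/s.
Δv = Δv₁ + Δv₂ = 1.766 + 1.102 = 2.868 km/s.

Δv = 2.868 km/s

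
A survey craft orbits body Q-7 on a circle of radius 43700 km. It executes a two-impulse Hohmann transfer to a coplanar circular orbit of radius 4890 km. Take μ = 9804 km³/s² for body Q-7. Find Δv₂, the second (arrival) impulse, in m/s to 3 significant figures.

Δv₂ = 483 m/s

Semi-major axis of the transfer orbit: a_t = (43700 + 4890)/2 = 24295 km.
On the circular orbit at r = 4890 km, v_c = √(μ/r) = 1.4159 km/s.
Transfer-orbit speed at the same r (vis-viva, a = a_t): v_t = √[μ(2/r − 1/a_t)] = 1.8990 km/s.
Δv₂ = |v_t − v_c| = |1.8990 − 1.4159| = 0.4831 km/s.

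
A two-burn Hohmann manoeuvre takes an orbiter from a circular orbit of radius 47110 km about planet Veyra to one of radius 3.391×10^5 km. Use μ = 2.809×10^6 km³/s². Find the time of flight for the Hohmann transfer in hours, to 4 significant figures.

t = 44.18 hours

Semi-major axis of the transfer orbit: a_t = (47110 + 3.391×10^5)/2 = 1.93105×10^5 km.
By Kepler's third law the transfer-orbit period is T = 2π√(a_t³/μ), so t = T/2 = 1.5906×10^5 s.
Converting: 1.5906×10^5 s ÷ 3600 s/hour = 44.18 hours.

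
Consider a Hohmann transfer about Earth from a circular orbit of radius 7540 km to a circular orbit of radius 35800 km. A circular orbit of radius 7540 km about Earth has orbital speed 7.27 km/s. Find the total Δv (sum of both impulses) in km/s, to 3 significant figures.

Δv = 3.44 km/s

From the circular-orbit relation v² = μ/r at r = 7540 km: μ = v²r = (7.27)² × 7540 = 3.98511×10^5 km³/s².
Semi-major axis of the transfer orbit: a_t = (7540 + 35800)/2 = 21670 km.
At r₁ the circular-orbit speed is v₁ = √(μ/r₁) = 7.2700 km/s.
Transfer-orbit speed at r₁ (vis-viva): v_p = √[μ(2/r₁ − 1/a_t)] = 9.3443 km/s.
First burn Δv₁ = |v_p − v₁| = 2.0743 km/s.
At r₂, v₂ = √(μ/r₂) = 3.3364 km/s.
Transfer-orbit speed at r₂: v_a = √[μ(2/r₂ − 1/a_t)] = 1.9680 km/s.
Second burn Δv₂ = |v₂ − v_a| = 1.3684 km/s.
Total Δv = Δv₁ + Δv₂ = 3.443 km/s.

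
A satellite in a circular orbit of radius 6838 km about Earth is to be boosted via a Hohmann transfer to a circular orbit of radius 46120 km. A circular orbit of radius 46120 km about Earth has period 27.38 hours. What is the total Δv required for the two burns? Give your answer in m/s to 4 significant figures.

Δv = 3887 m/s

From Kepler's third law T² = 4π²r³/μ at r = 46120 km, T = 27.38 hours = 27.38 × 3600 s = 98568 s: μ = 4π²r³/T² = 3.98617×10^5 km³/s².
The Hohmann ellipse has a_t = (r₁ + r₂)/2 = 26479 km.
At r₁ the circular-orbit speed is v₁ = √(μ/r₁) = 7.6351 km/s.
On the transfer ellipse at r₁, vis-viva equation gives v_p = √[μ(2/r₁ − 1/a_t)] = 10.076 km/s.
First burn Δv₁ = |v_p − v₁| = 2.441 km/s.
At r₂, v₂ = √(μ/r₂) = 2.940 km/s.
Transfer-orbit speed at r₂: v_a = √[μ(2/r₂ − 1/a_t)] = 1.494 km/s.
Second burn Δv₂ = |v₂ − v_a| = 1.446 km/s.
Δv = Δv₁ + Δv₂ = 2.441 + 1.446 = 3.887 km/s.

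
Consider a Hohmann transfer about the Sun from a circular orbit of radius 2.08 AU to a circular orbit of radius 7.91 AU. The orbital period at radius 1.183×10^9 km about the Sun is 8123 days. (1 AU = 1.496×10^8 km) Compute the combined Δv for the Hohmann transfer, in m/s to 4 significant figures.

From Kepler's third law T² = 4π²r³/μ at r = 1.183×10^9 km, T = 8123 days = 8123 × 86400 s = 7.018272×10^8 s: μ = 4π²r³/T² = 1.32695×10^11 km³/s².
In km: r₁ = 2.08 × 1.496×10^8 = 3.11168×10^8 km; r₂ = 7.91 × 1.496×10^8 = 1.183336×10^9 km.
Semi-major axis of the transfer orbit: a_t = (3.11168×10^8 + 1.183336×10^9)/2 = 7.47252×10^8 km.
Circular speed at r₁: v₁ = √(μ/r₁) = √(1.32695×10^11/3.11168×10^8) = 20.6504 km/s.
Transfer-orbit speed at r₁ (vis-viva): v_p = √[μ(2/r₁ − 1/a_t)] = 25.9866 km/s.
First burn Δv₁ = |v_p − v₁| = 5.336 km/s.
At r₂, v₂ = √(μ/r₂) = 10.589 km/s.
Transfer-orbit speed at r₂: v_a = √[μ(2/r₂ − 1/a_t)] = 6.8334 km/s.
Second burn Δv₂ = |v₂ − v_a| = 3.756 km/s.
Total Δv = Δv₁ + Δv₂ = 9.092 km/s.

Δv = 9092 m/s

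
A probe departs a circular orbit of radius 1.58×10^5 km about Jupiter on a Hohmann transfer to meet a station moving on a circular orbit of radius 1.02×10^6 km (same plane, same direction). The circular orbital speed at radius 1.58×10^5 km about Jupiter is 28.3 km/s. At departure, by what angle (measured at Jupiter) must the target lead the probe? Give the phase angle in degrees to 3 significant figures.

φ = 101°

From the circular-orbit relation v² = μ/r at r = 1.58×10^5 km: μ = v²r = (28.3)² × 1.58×10^5 = 1.26541×10^8 km³/s².
Semi-major axis of the transfer orbit: a_t = (1.580×10^5 + 1.020×10^6)/2 = 5.890×10^5 km.
Transfer time t = π√(a_t³/μ) = 1.262432×10^5 s.
The target's mean motion on its circular orbit is ω₂ = √(μ/r₂³) = 1.091980×10^-5 rad/s.
Angle swept by the target during transfer: ω₂·t = 1.3786 rad = 78.99°.
The probe traverses 180° on the transfer ellipse, so the target must lead by 180° − 78.99° = 101°.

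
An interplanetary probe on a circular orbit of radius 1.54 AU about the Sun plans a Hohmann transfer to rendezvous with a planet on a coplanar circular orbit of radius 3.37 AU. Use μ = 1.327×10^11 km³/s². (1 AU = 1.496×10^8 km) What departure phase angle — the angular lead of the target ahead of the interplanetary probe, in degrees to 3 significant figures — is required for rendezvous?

In km: r₁ = 1.54 × 1.496×10^8 = 2.30384×10^8 km; r₂ = 3.37 × 1.496×10^8 = 5.04152×10^8 km.
Transfer-ellipse semi-major axis a_t = (r₁ + r₂)/2 = (2.30384×10^8 + 5.04152×10^8)/2 = 3.67268×10^8 km.
Transfer time t = π√(a_t³/μ) = 6.070×10^7 s.
Target angular speed ω₂ = √(μ/r₂³) = 3.218×10^-8 rad/s.
Angle swept by the target during transfer: ω₂·t = 1.953 rad = 111.9°.
Arrival is 180° from departure on the ellipse, so φ = 180° − 111.9° = 68.1°.

φ = 68.1°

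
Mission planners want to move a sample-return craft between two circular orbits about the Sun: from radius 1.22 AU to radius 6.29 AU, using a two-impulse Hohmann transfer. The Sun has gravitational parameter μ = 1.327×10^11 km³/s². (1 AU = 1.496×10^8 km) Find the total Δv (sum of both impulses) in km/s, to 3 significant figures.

Δv = 13.0 km/s

In km: r₁ = 1.22 × 1.496×10^8 = 1.82512×10^8 km; r₂ = 6.29 × 1.496×10^8 = 9.40984×10^8 km.
Transfer-ellipse semi-major axis a_t = (r₁ + r₂)/2 = (1.82512×10^8 + 9.40984×10^8)/2 = 5.61748×10^8 km.
At r₁ the circular-orbit speed is v₁ = √(μ/r₁) = 26.96434 km/s.
On the transfer ellipse at r₁, vis-viva equation gives v_p = √[μ(2/r₁ − 1/a_t)] = 34.89877 km/s.
First burn Δv₁ = |v_p − v₁| = 7.934 km/s.
At r₂, v₂ = √(μ/r₂) = 11.875 km/s.
Transfer-orbit speed at r₂: v_a = √[μ(2/r₂ − 1/a_t)] = 6.7689 km/s.
Second burn Δv₂ = |v₂ − v_a| = 5.106 km/s.
Δv = Δv₁ + Δv₂ = 7.934 + 5.106 = 13.04 km/s.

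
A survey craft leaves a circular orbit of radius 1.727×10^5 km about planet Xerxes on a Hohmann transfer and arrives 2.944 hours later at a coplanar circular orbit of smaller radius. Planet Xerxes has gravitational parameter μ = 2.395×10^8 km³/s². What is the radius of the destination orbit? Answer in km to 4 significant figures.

r₂ = 1.067×10^5 km

Transfer time t = 2.944 hours = 10598.4 s, and t = π√(a_t³/μ).
So a_t = (μ t²/π²)^(1/3) = (2.395×10^8 × (10598.4)² / π²)^(1/3) = 1.3969×10^5 km.
Since a_t = (r₁ + r₂)/2, r₂ = 2a_t − r₁ = 2×1.3969×10^5 − 1.727×10^5 = 1.0668×10^5 km.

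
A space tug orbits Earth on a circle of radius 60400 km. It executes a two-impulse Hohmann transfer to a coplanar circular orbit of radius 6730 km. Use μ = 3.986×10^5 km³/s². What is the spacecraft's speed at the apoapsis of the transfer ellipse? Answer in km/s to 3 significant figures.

v = 1.15 km/s

Transfer-ellipse semi-major axis a_t = (r₁ + r₂)/2 = (60400 + 6730)/2 = 33565 km.
The apoapsis of the transfer ellipse is at r = 60400 km.
From the vis-viva equation, v = √[μ(2/r − 1/a_t)] = 1.150 km/s.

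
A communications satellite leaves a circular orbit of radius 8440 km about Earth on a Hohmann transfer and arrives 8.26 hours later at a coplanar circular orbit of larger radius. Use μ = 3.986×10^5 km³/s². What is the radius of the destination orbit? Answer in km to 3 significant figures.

r₂ = 57400 km

Transfer time t = 8.26 hours = 29736 s, and t = π√(a_t³/μ).
So a_t = (μ t²/π²)^(1/3) = (3.986×10^5 × (29736)² / π²)^(1/3) = 32931 km.
Since a_t = (r₁ + r₂)/2, r₂ = 2a_t − r₁ = 2×32931 − 8440 = 57422 km.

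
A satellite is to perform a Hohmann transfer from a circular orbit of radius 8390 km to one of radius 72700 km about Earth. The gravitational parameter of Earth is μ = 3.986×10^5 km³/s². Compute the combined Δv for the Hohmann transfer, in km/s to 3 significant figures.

The Hohmann ellipse has a_t = (r₁ + r₂)/2 = 40545 km.
At r₁ the circular-orbit speed is v₁ = √(μ/r₁) = 6.893 km/s.
Transfer-orbit speed at r₁ (vis-viva equation): v_p = √[μ(2/r₁ − 1/a_t)] = 9.230 km/s.
First burn Δv₁ = |v_p − v₁| = 2.337 km/s.
Circular speed at r₂: v₂ = √(μ/r₂) = 2.3415 km/s.
Transfer-orbit speed at r₂: v_a = √[μ(2/r₂ − 1/a_t)] = 1.0652 km/s.
Second burn Δv₂ = |v₂ − v_a| = 1.276 km/s.
Δv = Δv₁ + Δv₂ = 2.337 + 1.276 = 3.613 km/s.

Δv = 3.61 km/s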